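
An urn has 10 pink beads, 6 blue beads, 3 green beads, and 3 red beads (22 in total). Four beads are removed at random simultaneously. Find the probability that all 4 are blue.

Unordered draws without replacement: count favorable combinations over C(22,4).
Favorable = C(10,0) · C(6,4) · C(3,0) · C(3,0) = 15; total = C(22,4) = 7315.
P = 15/7315 = 3/1463 ≈ 0.0021.

3/1463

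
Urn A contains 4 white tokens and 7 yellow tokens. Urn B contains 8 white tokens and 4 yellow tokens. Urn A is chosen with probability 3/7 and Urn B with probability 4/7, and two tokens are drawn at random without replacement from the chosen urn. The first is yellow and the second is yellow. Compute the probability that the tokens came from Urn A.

63/83

P(E | Urn A) = 21/55; P(E | Urn B) = 1/11.
P(E) = 3/7·21/55 + 4/7·1/11 = 83/385.
By Bayes' rule, P(Urn A | E) = 9/55 / 83/385 = 63/83 ≈ 0.7590.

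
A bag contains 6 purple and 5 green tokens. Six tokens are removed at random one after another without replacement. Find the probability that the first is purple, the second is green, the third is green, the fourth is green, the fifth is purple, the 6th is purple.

5/231

Multiply the conditional probability of each draw in order, without replacement, so each draw removes one from its color and from the total.
P = (6/11) · (5/10) · (4/9) · (3/8) · (5/7) · (4/6) = 5/231 ≈ 0.0216.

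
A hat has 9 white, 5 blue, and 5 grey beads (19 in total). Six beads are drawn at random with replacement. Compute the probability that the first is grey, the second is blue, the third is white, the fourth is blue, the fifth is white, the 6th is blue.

50625/47045881

Multiply the conditional probability of each draw in order, with replacement (the composition resets each draw).
P = (5/19) · (5/19) · (9/19) · (5/19) · (9/19) · (5/19) = 50625/47045881 ≈ 0.0011.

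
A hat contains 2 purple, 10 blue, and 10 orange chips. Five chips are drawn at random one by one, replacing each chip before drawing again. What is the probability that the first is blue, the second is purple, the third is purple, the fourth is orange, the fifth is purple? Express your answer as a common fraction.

25/161051

Multiply the conditional probability of each draw in order, with replacement (the composition resets each draw).
P = (10/22) · (2/22) · (2/22) · (10/22) · (2/22) = 25/161051 ≈ 0.0002.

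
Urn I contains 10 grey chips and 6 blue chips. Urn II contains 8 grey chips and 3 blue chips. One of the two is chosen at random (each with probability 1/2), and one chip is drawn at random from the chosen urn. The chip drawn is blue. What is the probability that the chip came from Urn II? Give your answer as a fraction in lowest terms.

8/19

P(blue | Urn I) = 3/8; P(blue | Urn II) = 3/11.
P(blue) = 1/2·3/8 + 1/2·3/11 = 57/176.
By Bayes' rule, P(Urn II | blue) = 3/22 / 57/176 = 8/19 ≈ 0.4211.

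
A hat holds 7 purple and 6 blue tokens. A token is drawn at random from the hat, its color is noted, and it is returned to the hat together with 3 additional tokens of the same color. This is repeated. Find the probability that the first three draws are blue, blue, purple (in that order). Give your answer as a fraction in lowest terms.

189/1976

Track the composition after each reinforcement of +3.
P = (6/13) · (9/16) · (7/19) = 189/1976 ≈ 0.0956.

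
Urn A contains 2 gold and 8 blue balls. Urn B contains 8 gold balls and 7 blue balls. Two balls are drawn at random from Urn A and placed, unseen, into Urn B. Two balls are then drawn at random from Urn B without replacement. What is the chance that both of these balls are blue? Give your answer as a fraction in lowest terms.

Condition on how many of the transferred balls are blue (from Urn A: 8 blue of 10; then Urn B has 17 total).
  0 blue: C(8,0)C(2,2)/C(10,2) = 1/45; then P = C(7,2)/C(17,2) = 21/136
  1 blue: C(8,1)C(2,1)/C(10,2) = 16/45; then P = C(8,2)/C(17,2) = 7/34
  2 blue: C(8,2)C(2,0)/C(10,2) = 28/45; then P = C(9,2)/C(17,2) = 9/34
P(both blue) = 1477/6120 ≈ 0.2413.

1477/6120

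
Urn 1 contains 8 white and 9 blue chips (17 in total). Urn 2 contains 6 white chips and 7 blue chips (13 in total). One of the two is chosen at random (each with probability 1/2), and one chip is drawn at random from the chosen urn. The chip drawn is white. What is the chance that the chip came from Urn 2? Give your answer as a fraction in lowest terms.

P(white | Urn 1) = 8/17; P(white | Urn 2) = 6/13.
P(white) = 1/2·8/17 + 1/2·6/13 = 103/221.
By Bayes' rule, P(Urn 2 | white) = 3/13 / 103/221 = 51/103 ≈ 0.4951.

51/103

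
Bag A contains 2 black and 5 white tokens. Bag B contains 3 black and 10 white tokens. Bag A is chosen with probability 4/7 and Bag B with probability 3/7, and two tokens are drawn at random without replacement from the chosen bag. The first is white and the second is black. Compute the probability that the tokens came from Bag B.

63/167

P(E | Bag A) = 5/21; P(E | Bag B) = 5/26.
P(E) = 4/7·5/21 + 3/7·5/26 = 835/3822.
By Bayes' rule, P(Bag B | E) = 15/182 / 835/3822 = 63/167 ≈ 0.3772.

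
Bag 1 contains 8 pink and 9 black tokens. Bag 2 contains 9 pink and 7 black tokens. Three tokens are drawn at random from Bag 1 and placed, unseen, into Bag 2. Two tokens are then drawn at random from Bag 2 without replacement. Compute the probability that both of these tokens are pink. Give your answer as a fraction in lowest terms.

559/1938

Condition on how many of the transferred tokens are pink (from Bag 1: 8 pink of 17; then Bag 2 has 19 total).
  0 pink: C(8,0)C(9,3)/C(17,3) = 21/170; then P = C(9,2)/C(19,2) = 4/19
  1 pink: C(8,1)C(9,2)/C(17,3) = 36/85; then P = C(10,2)/C(19,2) = 5/19
  2 pink: C(8,2)C(9,1)/C(17,3) = 63/170; then P = C(11,2)/C(19,2) = 55/171
  3 pink: C(8,3)C(9,0)/C(17,3) = 7/85; then P = C(12,2)/C(19,2) = 22/57
P(both pink) = 559/1938 ≈ 0.2884.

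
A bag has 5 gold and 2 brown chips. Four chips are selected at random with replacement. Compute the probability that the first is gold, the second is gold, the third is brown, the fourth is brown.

100/2401

Multiply the conditional probability of each draw in order, with replacement (the composition resets each draw).
P = (5/7) · (5/7) · (2/7) · (2/7) = 100/2401 ≈ 0.0416.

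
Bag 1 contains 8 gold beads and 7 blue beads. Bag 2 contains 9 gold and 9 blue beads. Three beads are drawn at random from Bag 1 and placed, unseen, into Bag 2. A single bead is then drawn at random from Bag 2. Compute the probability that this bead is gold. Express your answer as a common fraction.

53/105

Condition on how many of the transferred beads are gold (from Bag 1: 8 gold of 15; then Bag 2 has 21 total).
  0 gold: C(8,0)C(7,3)/C(15,3) = 1/13; then P = 9/21
  1 gold: C(8,1)C(7,2)/C(15,3) = 24/65; then P = 10/21
  2 gold: C(8,2)C(7,1)/C(15,3) = 28/65; then P = 11/21
  3 gold: C(8,3)C(7,0)/C(15,3) = 8/65; then P = 12/21
P(gold from Bag 2) = 53/105 ≈ 0.5048.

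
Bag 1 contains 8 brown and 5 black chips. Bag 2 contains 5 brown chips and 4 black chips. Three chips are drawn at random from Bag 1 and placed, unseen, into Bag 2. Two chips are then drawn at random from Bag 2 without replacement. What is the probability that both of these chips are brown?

4/13

Condition on how many of the transferred chips are brown (from Bag 1: 8 brown of 13; then Bag 2 has 12 total).
  0 brown: C(8,0)C(5,3)/C(13,3) = 5/143; then P = C(5,2)/C(12,2) = 5/33
  1 brown: C(8,1)C(5,2)/C(13,3) = 40/143; then P = C(6,2)/C(12,2) = 5/22
  2 brown: C(8,2)C(5,1)/C(13,3) = 70/143; then P = C(7,2)/C(12,2) = 7/22
  3 brown: C(8,3)C(5,0)/C(13,3) = 28/143; then P = C(8,2)/C(12,2) = 14/33
P(both brown) = 4/13 ≈ 0.3077.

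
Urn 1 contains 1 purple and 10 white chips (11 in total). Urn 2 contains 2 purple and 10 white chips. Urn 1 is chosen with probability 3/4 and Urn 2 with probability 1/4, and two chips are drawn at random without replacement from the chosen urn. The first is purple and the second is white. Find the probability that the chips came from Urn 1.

9/14

P(E | Urn 1) = 1/11; P(E | Urn 2) = 5/33.
P(E) = 3/4·1/11 + 1/4·5/33 = 7/66.
By Bayes' rule, P(Urn 1 | E) = 3/44 / 7/66 = 9/14 ≈ 0.6429.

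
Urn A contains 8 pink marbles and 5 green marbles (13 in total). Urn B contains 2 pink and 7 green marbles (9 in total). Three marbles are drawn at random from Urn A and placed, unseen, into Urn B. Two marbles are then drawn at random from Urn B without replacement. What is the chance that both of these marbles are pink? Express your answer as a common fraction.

25/286

Condition on how many of the transferred marbles are pink (from Urn A: 8 pink of 13; then Urn B has 12 total).
  0 pink: C(8,0)C(5,3)/C(13,3) = 5/143; then P = C(2,2)/C(12,2) = 1/66
  1 pink: C(8,1)C(5,2)/C(13,3) = 40/143; then P = C(3,2)/C(12,2) = 1/22
  2 pink: C(8,2)C(5,1)/C(13,3) = 70/143; then P = C(4,2)/C(12,2) = 1/11
  3 pink: C(8,3)C(5,0)/C(13,3) = 28/143; then P = C(5,2)/C(12,2) = 5/33
P(both pink) = 25/286 ≈ 0.0874.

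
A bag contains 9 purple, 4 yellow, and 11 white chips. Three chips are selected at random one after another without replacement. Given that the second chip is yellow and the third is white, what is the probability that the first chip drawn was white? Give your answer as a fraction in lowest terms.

5/11

P(first=white and the second chip is yellow and the third is white) = (11/24)·(4/23)·(10/22) = 5/138.
P(E) = Σ over first color = 3/92 + 1/92 + 5/138 = 11/138.
By Bayes, P(first=white | E) = 5/138 / 11/138 = 5/11 ≈ 0.4545.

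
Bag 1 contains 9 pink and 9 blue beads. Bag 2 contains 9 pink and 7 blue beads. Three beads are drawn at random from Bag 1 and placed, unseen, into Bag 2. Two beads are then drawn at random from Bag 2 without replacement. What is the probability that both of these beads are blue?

Condition on how many of the transferred beads are blue (from Bag 1: 9 blue of 18; then Bag 2 has 19 total).
  0 blue: C(9,0)C(9,3)/C(18,3) = 7/68; then P = C(7,2)/C(19,2) = 7/57
  1 blue: C(9,1)C(9,2)/C(18,3) = 27/68; then P = C(8,2)/C(19,2) = 28/171
  2 blue: C(9,2)C(9,1)/C(18,3) = 27/68; then P = C(9,2)/C(19,2) = 4/19
  3 blue: C(9,3)C(9,0)/C(18,3) = 7/68; then P = C(10,2)/C(19,2) = 5/19
P(both blue) = 365/1938 ≈ 0.1883.

365/1938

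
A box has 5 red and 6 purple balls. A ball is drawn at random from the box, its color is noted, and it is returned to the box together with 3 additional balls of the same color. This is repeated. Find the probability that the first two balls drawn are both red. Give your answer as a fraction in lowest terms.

20/77

After a red draw the box holds 8 red out of 14.
P = (5/11)·(8/14) = 20/77 ≈ 0.2597.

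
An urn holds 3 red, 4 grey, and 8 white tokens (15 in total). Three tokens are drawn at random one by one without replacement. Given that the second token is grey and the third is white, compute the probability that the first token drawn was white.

7/13

P(first=white and the second token is grey and the third is white) = (8/15)·(4/14)·(7/13) = 16/195.
P(E) = Σ over first color = 16/455 + 16/455 + 16/195 = 16/105.
By Bayes, P(first=white | E) = 16/195 / 16/105 = 7/13 ≈ 0.5385.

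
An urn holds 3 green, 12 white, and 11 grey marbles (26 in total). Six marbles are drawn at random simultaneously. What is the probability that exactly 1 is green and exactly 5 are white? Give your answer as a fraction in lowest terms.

Unordered draws without replacement: count favorable combinations over C(26,6).
Favorable = C(3,1) · C(12,5) · C(11,0) = 2376; total = C(26,6) = 230230.
P = 2376/230230 = 108/10465 ≈ 0.0103.

108/10465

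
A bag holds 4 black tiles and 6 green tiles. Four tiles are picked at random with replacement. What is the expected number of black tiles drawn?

8/5

By linearity of expectation, E[X] = Σ P(draw i is black); each independent draw has P(black) = 4/10.
E[X] = 4 · 4/10 = 8/5 ≈ 1.6000.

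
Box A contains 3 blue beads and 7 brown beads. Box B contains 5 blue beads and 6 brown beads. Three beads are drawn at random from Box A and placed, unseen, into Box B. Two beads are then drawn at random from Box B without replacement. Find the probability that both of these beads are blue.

Condition on how many of the transferred beads are blue (from Box A: 3 blue of 10; then Box B has 14 total).
  0 blue: C(3,0)C(7,3)/C(10,3) = 7/24; then P = C(5,2)/C(14,2) = 10/91
  1 blue: C(3,1)C(7,2)/C(10,3) = 21/40; then P = C(6,2)/C(14,2) = 15/91
  2 blue: C(3,2)C(7,1)/C(10,3) = 7/40; then P = C(7,2)/C(14,2) = 3/13
  3 blue: C(3,3)C(7,0)/C(10,3) = 1/120; then P = C(8,2)/C(14,2) = 4/13
P(both blue) = 21/130 ≈ 0.1615.

21/130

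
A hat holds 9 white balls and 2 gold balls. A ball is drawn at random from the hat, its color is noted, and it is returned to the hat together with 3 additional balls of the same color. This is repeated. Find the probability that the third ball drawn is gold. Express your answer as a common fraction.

Sum over the four possibilities for the first two draws (gold/not-gold each), tracking how the gold count and total change by +3 per draw.
P(third is gold) = 2/11 ≈ 0.1818. (In a Pólya urn every draw has the same marginal probability 2/11.)

2/11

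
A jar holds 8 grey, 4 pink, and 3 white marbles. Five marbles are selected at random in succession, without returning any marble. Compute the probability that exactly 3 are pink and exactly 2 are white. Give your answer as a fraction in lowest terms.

Unordered draws without replacement: count favorable combinations over C(15,5).
Favorable = C(8,0) · C(4,3) · C(3,2) = 12; total = C(15,5) = 3003.
P = 12/3003 = 4/1001 ≈ 0.0040.

4/1001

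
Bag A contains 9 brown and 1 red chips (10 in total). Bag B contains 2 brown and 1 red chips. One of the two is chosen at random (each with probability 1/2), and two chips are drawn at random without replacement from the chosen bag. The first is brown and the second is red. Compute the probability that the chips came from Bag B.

P(E | Bag A) = 1/10; P(E | Bag B) = 1/3.
P(E) = 1/2·1/10 + 1/2·1/3 = 13/60.
By Bayes' rule, P(Bag B | E) = 1/6 / 13/60 = 10/13 ≈ 0.7692.

10/13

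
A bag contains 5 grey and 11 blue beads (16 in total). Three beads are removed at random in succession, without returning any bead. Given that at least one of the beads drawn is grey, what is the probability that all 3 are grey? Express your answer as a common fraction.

2/79

P(all 3 grey) = C(5,3)/C(16,3) = 1/56; P(at least one grey) = 1 − C(11,3)/C(16,3) = 79/112.
Since 'all 3 grey' ⊆ 'at least one grey', P(all 3 | at least one) = 1/56 / 79/112 = 2/79 ≈ 0.0253.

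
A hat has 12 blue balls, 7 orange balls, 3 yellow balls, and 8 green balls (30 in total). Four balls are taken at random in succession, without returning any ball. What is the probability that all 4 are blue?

11/609

Unordered draws without replacement: count favorable combinations over C(30,4).
Favorable = C(12,4) · C(7,0) · C(3,0) · C(8,0) = 495; total = C(30,4) = 27405.
P = 495/27405 = 11/609 ≈ 0.0181.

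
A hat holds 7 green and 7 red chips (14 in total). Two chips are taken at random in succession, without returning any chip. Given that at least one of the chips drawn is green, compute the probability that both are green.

3/10

P(both green) = C(7,2)/C(14,2) = 3/13; P(at least one green) = 1 − C(7,2)/C(14,2) = 10/13.
Since 'both green' ⊆ 'at least one green', P(both | at least one) = 3/13 / 10/13 = 3/10 ≈ 0.3000.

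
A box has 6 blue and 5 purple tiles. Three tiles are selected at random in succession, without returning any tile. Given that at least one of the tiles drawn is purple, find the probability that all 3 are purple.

2/29

P(all 3 purple) = C(5,3)/C(11,3) = 2/33; P(at least one purple) = 1 − C(6,3)/C(11,3) = 29/33.
Since 'all 3 purple' ⊆ 'at least one purple', P(all 3 | at least one) = 2/33 / 29/33 = 2/29 ≈ 0.0690.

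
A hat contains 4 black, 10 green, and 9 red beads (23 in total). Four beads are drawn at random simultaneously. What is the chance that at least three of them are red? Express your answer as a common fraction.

Sum the hypergeometric tail for j = 3,…,4 red beads.
Favorable = C(9,3)·C(14,1) + C(9,4)·C(14,0) = 1302; total = C(23,4) = 8855.
P = 1302/8855 = 186/1265 ≈ 0.1470.

186/1265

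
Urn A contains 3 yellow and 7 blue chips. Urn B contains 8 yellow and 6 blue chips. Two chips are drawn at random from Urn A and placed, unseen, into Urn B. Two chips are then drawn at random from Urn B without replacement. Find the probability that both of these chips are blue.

179/900

Condition on how many of the transferred chips are blue (from Urn A: 7 blue of 10; then Urn B has 16 total).
  0 blue: C(7,0)C(3,2)/C(10,2) = 1/15; then P = C(6,2)/C(16,2) = 1/8
  1 blue: C(7,1)C(3,1)/C(10,2) = 7/15; then P = C(7,2)/C(16,2) = 7/40
  2 blue: C(7,2)C(3,0)/C(10,2) = 7/15; then P = C(8,2)/C(16,2) = 7/30
P(both blue) = 179/900 ≈ 0.1989.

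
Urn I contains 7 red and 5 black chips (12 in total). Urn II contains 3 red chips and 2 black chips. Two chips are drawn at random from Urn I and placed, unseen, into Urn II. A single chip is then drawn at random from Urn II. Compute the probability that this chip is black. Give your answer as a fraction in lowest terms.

Condition on how many of the transferred chips are black (from Urn I: 5 black of 12; then Urn II has 7 total).
  0 black: C(5,0)C(7,2)/C(12,2) = 7/22; then P = 2/7
  1 black: C(5,1)C(7,1)/C(12,2) = 35/66; then P = 3/7
  2 black: C(5,2)C(7,0)/C(12,2) = 5/33; then P = 4/7
P(black from Urn II) = 17/42 ≈ 0.4048.

17/42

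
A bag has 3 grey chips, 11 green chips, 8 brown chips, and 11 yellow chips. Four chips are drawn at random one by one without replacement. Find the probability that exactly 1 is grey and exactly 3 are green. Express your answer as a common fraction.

3/248

Unordered draws without replacement: count favorable combinations over C(33,4).
Favorable = C(3,1) · C(11,3) · C(8,0) · C(11,0) = 495; total = C(33,4) = 40920.
P = 495/40920 = 3/248 ≈ 0.0121.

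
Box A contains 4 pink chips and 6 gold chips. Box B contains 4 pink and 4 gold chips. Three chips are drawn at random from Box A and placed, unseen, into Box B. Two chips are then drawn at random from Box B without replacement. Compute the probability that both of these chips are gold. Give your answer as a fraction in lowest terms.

71/275

Condition on how many of the transferred chips are gold (from Box A: 6 gold of 10; then Box B has 11 total).
  0 gold: C(6,0)C(4,3)/C(10,3) = 1/30; then P = C(4,2)/C(11,2) = 6/55
  1 gold: C(6,1)C(4,2)/C(10,3) = 3/10; then P = C(5,2)/C(11,2) = 2/11
  2 gold: C(6,2)C(4,1)/C(10,3) = 1/2; then P = C(6,2)/C(11,2) = 3/11
  3 gold: C(6,3)C(4,0)/C(10,3) = 1/6; then P = C(7,2)/C(11,2) = 21/55
P(both gold) = 71/275 ≈ 0.2582.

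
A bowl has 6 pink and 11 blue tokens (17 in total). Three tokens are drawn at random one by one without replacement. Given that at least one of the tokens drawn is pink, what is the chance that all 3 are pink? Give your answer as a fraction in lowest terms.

4/103

P(all 3 pink) = C(6,3)/C(17,3) = 1/34; P(at least one pink) = 1 − C(11,3)/C(17,3) = 103/136.
Since 'all 3 pink' ⊆ 'at least one pink', P(all 3 | at least one) = 1/34 / 103/136 = 4/103 ≈ 0.0388.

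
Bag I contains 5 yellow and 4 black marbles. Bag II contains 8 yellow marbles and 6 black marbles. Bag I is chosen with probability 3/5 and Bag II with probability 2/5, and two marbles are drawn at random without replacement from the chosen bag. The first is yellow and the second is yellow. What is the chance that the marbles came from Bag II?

48/113

P(E | Bag I) = 5/18; P(E | Bag II) = 4/13.
P(E) = 3/5·5/18 + 2/5·4/13 = 113/390.
By Bayes' rule, P(Bag II | E) = 8/65 / 113/390 = 48/113 ≈ 0.4248.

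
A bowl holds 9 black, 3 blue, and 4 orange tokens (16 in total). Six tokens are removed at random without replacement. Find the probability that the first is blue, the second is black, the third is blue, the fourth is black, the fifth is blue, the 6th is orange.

Multiply the conditional probability of each draw in order, without replacement, so each draw removes one from its color and from the total.
P = (3/16) · (9/15) · (2/14) · (8/13) · (1/12) · (4/11) = 3/10010 ≈ 0.0003.

3/10010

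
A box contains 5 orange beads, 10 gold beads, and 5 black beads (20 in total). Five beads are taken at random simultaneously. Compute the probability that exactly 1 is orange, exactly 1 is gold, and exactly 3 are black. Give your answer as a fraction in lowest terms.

Unordered draws without replacement: count favorable combinations over C(20,5).
Favorable = C(5,1) · C(10,1) · C(5,3) = 500; total = C(20,5) = 15504.
P = 500/15504 = 125/3876 ≈ 0.0322.

125/3876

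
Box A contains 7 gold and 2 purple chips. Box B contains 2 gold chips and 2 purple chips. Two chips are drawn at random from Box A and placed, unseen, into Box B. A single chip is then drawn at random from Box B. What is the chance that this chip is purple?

11/27

Condition on how many of the transferred chips are purple (from Box A: 2 purple of 9; then Box B has 6 total).
  0 purple: C(2,0)C(7,2)/C(9,2) = 7/12; then P = 2/6
  1 purple: C(2,1)C(7,1)/C(9,2) = 7/18; then P = 3/6
  2 purple: C(2,2)C(7,0)/C(9,2) = 1/36; then P = 4/6
P(purple from Box B) = 11/27 ≈ 0.4074.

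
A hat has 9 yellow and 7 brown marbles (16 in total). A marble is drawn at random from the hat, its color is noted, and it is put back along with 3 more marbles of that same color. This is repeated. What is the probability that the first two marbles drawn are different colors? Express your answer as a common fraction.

63/152

Either brown then yellow, or yellow then brown; after the first draw the total is 19.
P = (7/16)·(9/19) + (9/16)·(7/19) = 63/152 ≈ 0.4145.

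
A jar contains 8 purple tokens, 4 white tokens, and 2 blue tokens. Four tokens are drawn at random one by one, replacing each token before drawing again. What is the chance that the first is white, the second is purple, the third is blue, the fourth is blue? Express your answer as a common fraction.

8/2401

Multiply the conditional probability of each draw in order, with replacement (the composition resets each draw).
P = (4/14) · (8/14) · (2/14) · (2/14) = 8/2401 ≈ 0.0033.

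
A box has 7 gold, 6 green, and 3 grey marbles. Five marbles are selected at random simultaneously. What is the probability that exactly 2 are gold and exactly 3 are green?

Unordered draws without replacement: count favorable combinations over C(16,5).
Favorable = C(7,2) · C(6,3) · C(3,0) = 420; total = C(16,5) = 4368.
P = 420/4368 = 5/52 ≈ 0.0962.

5/52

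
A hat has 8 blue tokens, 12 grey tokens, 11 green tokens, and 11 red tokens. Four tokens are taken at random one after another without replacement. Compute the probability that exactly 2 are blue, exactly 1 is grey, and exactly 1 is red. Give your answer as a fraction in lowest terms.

88/2665

Unordered draws without replacement: count favorable combinations over C(42,4).
Favorable = C(8,2) · C(12,1) · C(11,0) · C(11,1) = 3696; total = C(42,4) = 111930.
P = 3696/111930 = 88/2665 ≈ 0.0330.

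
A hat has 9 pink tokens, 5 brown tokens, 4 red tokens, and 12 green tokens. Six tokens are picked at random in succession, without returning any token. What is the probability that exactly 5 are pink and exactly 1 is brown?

2/1885

Unordered draws without replacement: count favorable combinations over C(30,6).
Favorable = C(9,5) · C(5,1) · C(4,0) · C(12,0) = 630; total = C(30,6) = 593775.
P = 630/593775 = 2/1885 ≈ 0.0011.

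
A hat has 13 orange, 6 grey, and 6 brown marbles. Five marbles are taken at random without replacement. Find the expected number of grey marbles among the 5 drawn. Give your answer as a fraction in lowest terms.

By linearity of expectation, E[X] = Σ P(draw i is grey); by symmetry each draw (even without replacement) has P(grey) = 6/25.
E[X] = 5 · 6/25 = 6/5 ≈ 1.2000.

6/5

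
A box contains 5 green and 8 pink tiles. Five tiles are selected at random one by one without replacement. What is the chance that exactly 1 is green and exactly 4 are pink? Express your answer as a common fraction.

350/1287

Unordered draws without replacement: count favorable combinations over C(13,5).
Favorable = C(5,1) · C(8,4) = 350; total = C(13,5) = 1287.
P = 350/1287 = 350/1287 ≈ 0.2720.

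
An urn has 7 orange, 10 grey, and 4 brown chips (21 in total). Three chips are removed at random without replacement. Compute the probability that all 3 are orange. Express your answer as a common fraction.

Unordered draws without replacement: count favorable combinations over C(21,3).
Favorable = C(7,3) · C(10,0) · C(4,0) = 35; total = C(21,3) = 1330.
P = 35/1330 = 1/38 ≈ 0.0263.

1/38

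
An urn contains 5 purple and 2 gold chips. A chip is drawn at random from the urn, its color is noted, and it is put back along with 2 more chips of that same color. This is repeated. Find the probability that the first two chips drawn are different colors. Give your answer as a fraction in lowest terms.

Either gold then purple, or purple then gold; after the first draw the total is 9.
P = (2/7)·(5/9) + (5/7)·(2/9) = 20/63 ≈ 0.3175.

20/63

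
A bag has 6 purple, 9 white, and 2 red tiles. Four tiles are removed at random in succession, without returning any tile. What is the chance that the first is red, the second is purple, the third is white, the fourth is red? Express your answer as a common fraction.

Multiply the conditional probability of each draw in order, without replacement, so each draw removes one from its color and from the total.
P = (2/17) · (6/16) · (9/15) · (1/14) = 9/4760 ≈ 0.0019.

9/4760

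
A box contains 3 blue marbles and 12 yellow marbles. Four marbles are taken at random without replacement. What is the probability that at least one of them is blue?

58/91

Use the complement: P(at least one blue) = 1 − P(no blue).
P(none) = C(12,4)/C(15,4) = 495/1365.
So P = 1 − 495/1365 = 58/91 ≈ 0.6374.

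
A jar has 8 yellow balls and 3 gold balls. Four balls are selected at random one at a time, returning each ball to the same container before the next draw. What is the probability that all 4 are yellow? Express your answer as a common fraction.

4096/14641

Multiply the conditional probability of each draw in order, with replacement (the composition resets each draw).
P = (8/11) · (8/11) · (8/11) · (8/11) = 4096/14641 ≈ 0.2798.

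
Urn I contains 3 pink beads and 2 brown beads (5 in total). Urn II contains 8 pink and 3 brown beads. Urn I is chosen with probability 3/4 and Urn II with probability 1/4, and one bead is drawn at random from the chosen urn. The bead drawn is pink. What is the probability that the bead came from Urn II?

P(pink | Urn I) = 3/5; P(pink | Urn II) = 8/11.
P(pink) = 3/4·3/5 + 1/4·8/11 = 139/220.
By Bayes' rule, P(Urn II | pink) = 2/11 / 139/220 = 40/139 ≈ 0.2878.

40/139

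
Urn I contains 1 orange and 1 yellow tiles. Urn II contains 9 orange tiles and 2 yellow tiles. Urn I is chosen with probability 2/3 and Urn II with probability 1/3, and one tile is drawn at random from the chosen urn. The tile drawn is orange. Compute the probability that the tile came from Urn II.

P(orange | Urn I) = 1/2; P(orange | Urn II) = 9/11.
P(orange) = 2/3·1/2 + 1/3·9/11 = 20/33.
By Bayes' rule, P(Urn II | orange) = 3/11 / 20/33 = 9/20 ≈ 0.4500.

9/20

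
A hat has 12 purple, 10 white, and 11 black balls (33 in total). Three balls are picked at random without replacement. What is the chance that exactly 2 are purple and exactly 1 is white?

15/124

Unordered draws without replacement: count favorable combinations over C(33,3).
Favorable = C(12,2) · C(10,1) · C(11,0) = 660; total = C(33,3) = 5456.
P = 660/5456 = 15/124 ≈ 0.1210.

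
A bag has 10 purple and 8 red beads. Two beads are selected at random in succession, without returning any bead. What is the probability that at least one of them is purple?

Use the complement: P(at least one purple) = 1 − P(no purple).
P(none) = C(8,2)/C(18,2) = 28/153.
So P = 1 − 28/153 = 125/153 ≈ 0.8170.

125/153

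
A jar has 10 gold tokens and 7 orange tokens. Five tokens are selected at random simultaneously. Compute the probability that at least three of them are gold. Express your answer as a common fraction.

303/442

Sum the hypergeometric tail for j = 3,…,5 gold tokens.
Favorable = C(10,3)·C(7,2) + C(10,4)·C(7,1) + C(10,5)·C(7,0) = 4242; total = C(17,5) = 6188.
P = 4242/6188 = 303/442 ≈ 0.6855.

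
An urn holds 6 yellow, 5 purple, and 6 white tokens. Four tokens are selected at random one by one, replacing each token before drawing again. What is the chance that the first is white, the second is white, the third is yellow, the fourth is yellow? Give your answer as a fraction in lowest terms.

Multiply the conditional probability of each draw in order, with replacement (the composition resets each draw).
P = (6/17) · (6/17) · (6/17) · (6/17) = 1296/83521 ≈ 0.0155.

1296/83521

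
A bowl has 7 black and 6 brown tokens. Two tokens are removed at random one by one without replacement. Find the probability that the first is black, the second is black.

Multiply the conditional probability of each draw in order, without replacement, so each draw removes one from its color and from the total.
P = (7/13) · (6/12) = 7/26 ≈ 0.2692.

7/26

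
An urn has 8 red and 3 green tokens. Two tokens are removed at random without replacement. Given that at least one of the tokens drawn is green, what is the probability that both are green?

P(both green) = C(3,2)/C(11,2) = 3/55; P(at least one green) = 1 − C(8,2)/C(11,2) = 27/55.
Since 'both green' ⊆ 'at least one green', P(both | at least one) = 3/55 / 27/55 = 1/9 ≈ 0.1111.

1/9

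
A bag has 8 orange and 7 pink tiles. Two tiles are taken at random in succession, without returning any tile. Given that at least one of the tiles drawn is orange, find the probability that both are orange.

1/3

P(both orange) = C(8,2)/C(15,2) = 4/15; P(at least one orange) = 1 − C(7,2)/C(15,2) = 4/5.
Since 'both orange' ⊆ 'at least one orange', P(both | at least one) = 4/15 / 4/5 = 1/3 ≈ 0.3333.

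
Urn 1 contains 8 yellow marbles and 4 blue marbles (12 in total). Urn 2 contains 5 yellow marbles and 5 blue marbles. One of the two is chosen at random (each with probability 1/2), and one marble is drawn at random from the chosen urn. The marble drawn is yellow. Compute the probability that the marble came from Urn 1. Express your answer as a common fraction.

4/7

P(yellow | Urn 1) = 2/3; P(yellow | Urn 2) = 1/2.
P(yellow) = 1/2·2/3 + 1/2·1/2 = 7/12.
By Bayes' rule, P(Urn 1 | yellow) = 1/3 / 7/12 = 4/7 ≈ 0.5714.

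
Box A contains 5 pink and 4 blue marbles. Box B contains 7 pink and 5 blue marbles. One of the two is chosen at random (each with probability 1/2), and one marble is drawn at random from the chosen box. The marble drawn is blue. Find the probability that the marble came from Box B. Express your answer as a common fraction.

15/31

P(blue | Box A) = 4/9; P(blue | Box B) = 5/12.
P(blue) = 1/2·4/9 + 1/2·5/12 = 31/72.
By Bayes' rule, P(Box B | blue) = 5/24 / 31/72 = 15/31 ≈ 0.4839.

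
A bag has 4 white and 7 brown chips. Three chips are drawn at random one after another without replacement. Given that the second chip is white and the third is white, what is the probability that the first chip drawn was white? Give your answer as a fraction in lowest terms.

P(first=white and the second chip is white and the third is white) = (4/11)·(3/10)·(2/9) = 4/165.
P(E) = Σ over first color = 4/165 + 14/165 = 6/55.
By Bayes, P(first=white | E) = 4/165 / 6/55 = 2/9 ≈ 0.2222.

2/9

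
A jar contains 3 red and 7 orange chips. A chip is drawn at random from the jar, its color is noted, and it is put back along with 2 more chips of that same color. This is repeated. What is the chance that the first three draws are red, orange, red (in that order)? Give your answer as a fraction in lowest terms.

Track the composition after each reinforcement of +2.
P = (3/10) · (7/12) · (5/14) = 1/16 ≈ 0.0625.

1/16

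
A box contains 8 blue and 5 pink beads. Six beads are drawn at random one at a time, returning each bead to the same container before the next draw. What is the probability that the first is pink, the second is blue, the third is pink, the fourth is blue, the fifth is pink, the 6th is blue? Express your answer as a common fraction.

Multiply the conditional probability of each draw in order, with replacement (the composition resets each draw).
P = (5/13) · (8/13) · (5/13) · (8/13) · (5/13) · (8/13) = 64000/4826809 ≈ 0.0133.

64000/4826809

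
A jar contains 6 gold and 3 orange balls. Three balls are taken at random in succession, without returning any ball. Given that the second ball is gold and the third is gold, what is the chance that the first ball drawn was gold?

P(first=gold and the second ball is gold and the third is gold) = (6/9)·(5/8)·(4/7) = 5/21.
P(E) = Σ over first color = 5/21 + 5/28 = 5/12.
By Bayes, P(first=gold | E) = 5/21 / 5/12 = 4/7 ≈ 0.5714.

4/7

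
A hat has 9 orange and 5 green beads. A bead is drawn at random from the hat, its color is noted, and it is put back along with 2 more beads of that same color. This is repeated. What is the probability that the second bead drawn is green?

Condition on the first draw. If first is green (prob 5/14), second-green has prob (7)/(16); if not (prob 9/14), it has prob 5/(16).
P = (5/14)·(7/16) + (9/14)·(5/16) = 5/14 ≈ 0.3571.

5/14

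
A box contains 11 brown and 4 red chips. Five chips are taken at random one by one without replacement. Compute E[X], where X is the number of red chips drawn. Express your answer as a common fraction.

By linearity of expectation, E[X] = Σ P(draw i is red); by symmetry each draw (even without replacement) has P(red) = 4/15.
E[X] = 5 · 4/15 = 4/3 ≈ 1.3333.

4/3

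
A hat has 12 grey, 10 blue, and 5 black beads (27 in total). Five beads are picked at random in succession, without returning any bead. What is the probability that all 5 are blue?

14/4485

Unordered draws without replacement: count favorable combinations over C(27,5).
Favorable = C(12,0) · C(10,5) · C(5,0) = 252; total = C(27,5) = 80730.
P = 252/80730 = 14/4485 ≈ 0.0031.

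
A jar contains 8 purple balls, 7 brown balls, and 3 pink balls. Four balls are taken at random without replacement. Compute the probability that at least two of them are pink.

Sum the hypergeometric tail for j = 2,…,3 pink balls.
Favorable = C(3,2)·C(15,2) + C(3,3)·C(15,1) = 330; total = C(18,4) = 3060.
P = 330/3060 = 11/102 ≈ 0.1078.

11/102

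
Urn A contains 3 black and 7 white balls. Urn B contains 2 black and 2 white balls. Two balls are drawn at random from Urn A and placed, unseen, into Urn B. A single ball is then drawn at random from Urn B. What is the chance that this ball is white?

Condition on how many of the transferred balls are white (from Urn A: 7 white of 10; then Urn B has 6 total).
  0 white: C(7,0)C(3,2)/C(10,2) = 1/15; then P = 2/6
  1 white: C(7,1)C(3,1)/C(10,2) = 7/15; then P = 3/6
  2 white: C(7,2)C(3,0)/C(10,2) = 7/15; then P = 4/6
P(white from Urn B) = 17/30 ≈ 0.5667.

17/30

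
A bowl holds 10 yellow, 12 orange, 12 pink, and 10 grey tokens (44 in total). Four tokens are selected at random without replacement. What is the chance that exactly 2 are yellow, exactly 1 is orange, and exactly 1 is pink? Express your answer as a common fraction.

6480/135751

Unordered draws without replacement: count favorable combinations over C(44,4).
Favorable = C(10,2) · C(12,1) · C(12,1) · C(10,0) = 6480; total = C(44,4) = 135751.
P = 6480/135751 = 6480/135751 ≈ 0.0477.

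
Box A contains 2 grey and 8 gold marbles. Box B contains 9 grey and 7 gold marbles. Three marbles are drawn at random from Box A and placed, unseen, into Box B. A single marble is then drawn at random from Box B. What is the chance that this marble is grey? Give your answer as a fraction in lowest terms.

48/95

Condition on how many of the transferred marbles are grey (from Box A: 2 grey of 10; then Box B has 19 total).
  0 grey: C(2,0)C(8,3)/C(10,3) = 7/15; then P = 9/19
  1 grey: C(2,1)C(8,2)/C(10,3) = 7/15; then P = 10/19
  2 grey: C(2,2)C(8,1)/C(10,3) = 1/15; then P = 11/19
P(grey from Box B) = 48/95 ≈ 0.5053.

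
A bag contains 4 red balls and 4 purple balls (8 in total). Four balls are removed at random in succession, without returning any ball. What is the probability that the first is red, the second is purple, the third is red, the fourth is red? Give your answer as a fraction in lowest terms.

Multiply the conditional probability of each draw in order, without replacement, so each draw removes one from its color and from the total.
P = (4/8) · (4/7) · (3/6) · (2/5) = 2/35 ≈ 0.0571.

2/35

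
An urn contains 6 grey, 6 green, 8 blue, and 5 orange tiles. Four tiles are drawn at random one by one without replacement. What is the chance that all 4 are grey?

3/2530

Unordered draws without replacement: count favorable combinations over C(25,4).
Favorable = C(6,4) · C(6,0) · C(8,0) · C(5,0) = 15; total = C(25,4) = 12650.
P = 15/12650 = 3/2530 ≈ 0.0012.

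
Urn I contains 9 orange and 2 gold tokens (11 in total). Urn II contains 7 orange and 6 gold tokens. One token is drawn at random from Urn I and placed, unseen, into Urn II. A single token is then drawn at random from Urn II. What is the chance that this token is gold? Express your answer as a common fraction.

34/77

Condition on how many of the transferred tokens are gold (from Urn I: 2 gold of 11; then Urn II has 14 total).
  0 gold: C(2,0)C(9,1)/C(11,1) = 9/11; then P = 6/14
  1 gold: C(2,1)C(9,0)/C(11,1) = 2/11; then P = 7/14
P(gold from Urn II) = 34/77 ≈ 0.4416.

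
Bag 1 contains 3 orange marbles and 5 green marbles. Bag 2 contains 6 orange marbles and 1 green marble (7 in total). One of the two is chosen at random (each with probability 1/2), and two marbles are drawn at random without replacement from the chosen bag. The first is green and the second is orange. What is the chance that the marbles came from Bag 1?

15/23

P(E | Bag 1) = 15/56; P(E | Bag 2) = 1/7.
P(E) = 1/2·15/56 + 1/2·1/7 = 23/112.
By Bayes' rule, P(Bag 1 | E) = 15/112 / 23/112 = 15/23 ≈ 0.6522.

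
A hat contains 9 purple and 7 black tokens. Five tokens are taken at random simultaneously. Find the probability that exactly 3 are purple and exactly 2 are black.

Unordered draws without replacement: count favorable combinations over C(16,5).
Favorable = C(9,3) · C(7,2) = 1764; total = C(16,5) = 4368.
P = 1764/4368 = 21/52 ≈ 0.4038.

21/52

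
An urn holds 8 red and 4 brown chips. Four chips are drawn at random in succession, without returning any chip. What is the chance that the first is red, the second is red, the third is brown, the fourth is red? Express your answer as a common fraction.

Multiply the conditional probability of each draw in order, without replacement, so each draw removes one from its color and from the total.
P = (8/12) · (7/11) · (4/10) · (6/9) = 56/495 ≈ 0.1131.

56/495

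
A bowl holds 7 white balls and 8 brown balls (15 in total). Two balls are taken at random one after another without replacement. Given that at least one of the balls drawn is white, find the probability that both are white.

P(both white) = C(7,2)/C(15,2) = 1/5; P(at least one white) = 1 − C(8,2)/C(15,2) = 11/15.
Since 'both white' ⊆ 'at least one white', P(both | at least one) = 1/5 / 11/15 = 3/11 ≈ 0.2727.

3/11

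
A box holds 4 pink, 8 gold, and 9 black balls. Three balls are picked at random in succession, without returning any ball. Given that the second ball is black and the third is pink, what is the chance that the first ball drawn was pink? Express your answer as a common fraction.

P(first=pink and the second ball is black and the third is pink) = (4/21)·(9/20)·(3/19) = 9/665.
P(E) = Σ over first color = 9/665 + 24/665 + 24/665 = 3/35.
By Bayes, P(first=pink | E) = 9/665 / 3/35 = 3/19 ≈ 0.1579.

3/19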